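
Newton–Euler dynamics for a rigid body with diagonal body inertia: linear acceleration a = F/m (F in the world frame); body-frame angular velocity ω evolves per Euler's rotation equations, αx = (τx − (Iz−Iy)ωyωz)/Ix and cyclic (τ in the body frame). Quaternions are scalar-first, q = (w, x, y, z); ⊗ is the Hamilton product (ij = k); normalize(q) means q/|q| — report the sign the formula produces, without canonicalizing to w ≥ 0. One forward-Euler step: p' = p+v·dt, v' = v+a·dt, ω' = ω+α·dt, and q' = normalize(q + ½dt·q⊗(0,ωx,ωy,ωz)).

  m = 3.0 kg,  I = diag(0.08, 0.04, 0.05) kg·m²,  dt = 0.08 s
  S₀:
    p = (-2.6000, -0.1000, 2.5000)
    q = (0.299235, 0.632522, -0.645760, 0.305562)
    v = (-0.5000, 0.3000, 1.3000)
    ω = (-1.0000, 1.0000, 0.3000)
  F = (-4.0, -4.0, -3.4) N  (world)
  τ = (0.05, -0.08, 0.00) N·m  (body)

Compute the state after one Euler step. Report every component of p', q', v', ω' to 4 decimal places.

p' = (-2.6400, -0.0760, 2.6040)
q' = (0.3461, 0.5996, -0.6525, 0.3081)
v' = (-0.6067, 0.1933, 1.2093)
ω' = (-0.9530, 0.8580, 0.2360)

a = (-1.3333, -1.3333, -1.1333)
new position p' = (-2.6400, -0.0760, 2.6040)
v' = v + a·dt = (-0.6067, 0.1933, 1.2093)
angular accel α = (0.5875, -1.7750, -0.8000)
ω + α·dt = (-0.9530, 0.8580, 0.2360)
2q̇ = q⊗(0,ω) = (1.1866134, -0.7985250, -0.1960836, 0.0765325)
q + ½dt·q⊗(0,ω), renormalized = (0.3461, 0.5996, -0.6525, 0.3081)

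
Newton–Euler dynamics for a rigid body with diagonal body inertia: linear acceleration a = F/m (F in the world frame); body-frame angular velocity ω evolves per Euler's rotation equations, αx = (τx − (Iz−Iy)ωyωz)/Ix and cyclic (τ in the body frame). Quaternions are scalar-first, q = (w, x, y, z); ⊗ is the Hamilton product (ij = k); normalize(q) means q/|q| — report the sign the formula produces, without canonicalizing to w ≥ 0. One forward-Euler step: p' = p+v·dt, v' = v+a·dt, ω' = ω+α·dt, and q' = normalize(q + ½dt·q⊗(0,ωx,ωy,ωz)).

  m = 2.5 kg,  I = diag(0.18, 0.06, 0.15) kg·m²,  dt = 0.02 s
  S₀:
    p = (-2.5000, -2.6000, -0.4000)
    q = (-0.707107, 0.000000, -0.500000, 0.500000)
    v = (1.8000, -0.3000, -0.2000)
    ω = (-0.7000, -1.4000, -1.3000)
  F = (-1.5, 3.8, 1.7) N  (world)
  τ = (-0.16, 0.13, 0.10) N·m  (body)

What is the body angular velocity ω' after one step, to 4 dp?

ω' = (-0.7360, -1.3658, -1.2710)

α = I⁻¹(τ − ω×Iω) = (-1.7989, 1.7117, 1.4507)
new body rate ω' = (-0.7360, -1.3658, -1.2710)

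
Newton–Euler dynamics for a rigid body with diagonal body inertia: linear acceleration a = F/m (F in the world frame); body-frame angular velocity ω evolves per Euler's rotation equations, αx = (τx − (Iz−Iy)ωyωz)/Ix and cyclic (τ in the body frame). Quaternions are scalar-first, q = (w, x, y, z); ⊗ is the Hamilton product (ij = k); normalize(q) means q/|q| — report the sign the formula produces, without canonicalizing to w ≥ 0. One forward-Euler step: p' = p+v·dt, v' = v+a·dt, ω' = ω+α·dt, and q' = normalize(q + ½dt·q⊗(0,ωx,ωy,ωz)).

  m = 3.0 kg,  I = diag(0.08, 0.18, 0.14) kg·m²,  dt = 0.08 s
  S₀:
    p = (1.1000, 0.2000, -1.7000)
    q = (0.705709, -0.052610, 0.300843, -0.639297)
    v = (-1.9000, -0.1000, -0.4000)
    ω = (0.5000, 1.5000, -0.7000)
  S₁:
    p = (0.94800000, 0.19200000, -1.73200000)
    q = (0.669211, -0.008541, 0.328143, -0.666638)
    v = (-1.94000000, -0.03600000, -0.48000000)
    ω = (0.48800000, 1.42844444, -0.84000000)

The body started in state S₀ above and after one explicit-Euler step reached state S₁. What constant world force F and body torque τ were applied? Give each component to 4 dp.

Δv = v₁−v₀ = (-0.04000000, 0.06400000, -0.08000000)
F = m·Δv/dt = (-1.5000, 2.4000, -3.0000)
ω₁ − ω₀ = (-0.01200000, -0.07155556, -0.14000000)
τ = I·(Δω/dt) + ω₀×(Iω₀) = (0.0300, -0.1400, -0.1700)

F = (-1.5000, 2.4000, -3.0000)
τ = (0.0300, -0.1400, -0.1700)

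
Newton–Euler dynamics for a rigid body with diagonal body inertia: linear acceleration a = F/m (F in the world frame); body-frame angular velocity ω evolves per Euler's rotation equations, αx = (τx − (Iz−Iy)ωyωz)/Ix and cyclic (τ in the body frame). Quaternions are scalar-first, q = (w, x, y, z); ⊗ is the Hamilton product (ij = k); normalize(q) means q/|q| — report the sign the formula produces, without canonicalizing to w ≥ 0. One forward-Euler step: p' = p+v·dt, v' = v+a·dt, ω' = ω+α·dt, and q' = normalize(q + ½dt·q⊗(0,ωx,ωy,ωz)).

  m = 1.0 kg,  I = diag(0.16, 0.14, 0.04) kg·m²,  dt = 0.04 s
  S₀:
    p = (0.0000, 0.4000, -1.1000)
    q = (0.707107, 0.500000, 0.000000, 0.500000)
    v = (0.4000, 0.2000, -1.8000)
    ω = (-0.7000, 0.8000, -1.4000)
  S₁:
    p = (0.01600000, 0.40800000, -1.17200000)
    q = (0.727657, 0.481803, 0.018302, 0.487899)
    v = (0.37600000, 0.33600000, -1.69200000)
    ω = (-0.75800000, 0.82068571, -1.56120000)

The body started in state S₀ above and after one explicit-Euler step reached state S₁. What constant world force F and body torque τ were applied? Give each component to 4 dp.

F = (-0.6000, 3.4000, 2.7000)
τ = (-0.1200, 0.1900, -0.1500)

Δω = ω₁−ω₀ = (-0.05800000, 0.02068571, -0.16120000)
ω₀×(Iω₀) = (0.1120, 0.1176, 0.0112)
applied torque τ = (-0.1200, 0.1900, -0.1500)
velocity change Δv = (-0.02400000, 0.13600000, 0.10800000)
applied force F = (-0.6000, 3.4000, 2.7000)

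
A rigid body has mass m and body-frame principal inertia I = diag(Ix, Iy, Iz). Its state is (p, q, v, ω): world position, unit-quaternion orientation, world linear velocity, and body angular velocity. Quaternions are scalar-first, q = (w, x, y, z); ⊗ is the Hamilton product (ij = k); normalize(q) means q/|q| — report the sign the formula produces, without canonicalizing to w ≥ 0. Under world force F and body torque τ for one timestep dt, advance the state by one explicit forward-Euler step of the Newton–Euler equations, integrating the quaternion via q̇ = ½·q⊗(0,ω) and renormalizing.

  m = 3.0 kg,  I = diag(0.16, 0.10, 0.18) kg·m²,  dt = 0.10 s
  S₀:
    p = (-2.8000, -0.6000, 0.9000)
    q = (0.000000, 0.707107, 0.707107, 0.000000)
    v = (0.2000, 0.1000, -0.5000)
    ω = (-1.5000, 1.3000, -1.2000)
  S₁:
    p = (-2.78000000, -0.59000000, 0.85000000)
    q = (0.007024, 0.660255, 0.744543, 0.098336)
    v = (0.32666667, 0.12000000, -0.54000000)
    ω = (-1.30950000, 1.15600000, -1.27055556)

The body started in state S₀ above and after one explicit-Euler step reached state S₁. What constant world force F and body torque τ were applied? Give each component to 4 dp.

F = (3.8000, 0.6000, -1.2000)
τ = (0.1800, -0.1800, -0.0100)

Δω = ω₁−ω₀ = (0.19050000, -0.14400000, -0.07055556)
applied torque τ = (0.1800, -0.1800, -0.0100)
v₁ − v₀ = (0.12666667, 0.02000000, -0.04000000)
F = m·Δv/dt = (3.8000, 0.6000, -1.2000)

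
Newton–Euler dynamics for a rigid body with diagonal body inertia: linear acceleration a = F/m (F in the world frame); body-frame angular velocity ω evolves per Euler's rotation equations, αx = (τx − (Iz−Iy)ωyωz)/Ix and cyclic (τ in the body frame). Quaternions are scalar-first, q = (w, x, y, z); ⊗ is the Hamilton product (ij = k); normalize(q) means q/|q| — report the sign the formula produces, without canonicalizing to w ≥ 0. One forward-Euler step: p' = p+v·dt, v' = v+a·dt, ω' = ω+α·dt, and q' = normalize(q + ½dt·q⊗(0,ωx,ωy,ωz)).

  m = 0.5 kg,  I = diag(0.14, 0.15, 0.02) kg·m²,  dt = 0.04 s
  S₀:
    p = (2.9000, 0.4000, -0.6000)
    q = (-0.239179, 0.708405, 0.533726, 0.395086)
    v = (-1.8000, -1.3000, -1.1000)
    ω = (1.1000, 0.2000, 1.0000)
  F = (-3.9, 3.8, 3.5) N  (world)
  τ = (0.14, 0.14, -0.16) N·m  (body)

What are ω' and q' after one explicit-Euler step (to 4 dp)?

ω×(Iω) gyroscopic = (-0.0260, 0.1320, 0.0022)
(τ − ω×Iω)/I = (1.1857, 0.0533, -8.1100)
ω + α·dt = (1.1474, 0.2021, 0.6756)
q⊗(0,ω) = (-1.2810767, 0.1916119, -0.3216462, -0.6845966)
updated quaternion q' = (-0.2647, 0.7119, 0.5271, 0.3812)

ω' = (1.1474, 0.2021, 0.6756)
q' = (-0.2647, 0.7119, 0.5271, 0.3812)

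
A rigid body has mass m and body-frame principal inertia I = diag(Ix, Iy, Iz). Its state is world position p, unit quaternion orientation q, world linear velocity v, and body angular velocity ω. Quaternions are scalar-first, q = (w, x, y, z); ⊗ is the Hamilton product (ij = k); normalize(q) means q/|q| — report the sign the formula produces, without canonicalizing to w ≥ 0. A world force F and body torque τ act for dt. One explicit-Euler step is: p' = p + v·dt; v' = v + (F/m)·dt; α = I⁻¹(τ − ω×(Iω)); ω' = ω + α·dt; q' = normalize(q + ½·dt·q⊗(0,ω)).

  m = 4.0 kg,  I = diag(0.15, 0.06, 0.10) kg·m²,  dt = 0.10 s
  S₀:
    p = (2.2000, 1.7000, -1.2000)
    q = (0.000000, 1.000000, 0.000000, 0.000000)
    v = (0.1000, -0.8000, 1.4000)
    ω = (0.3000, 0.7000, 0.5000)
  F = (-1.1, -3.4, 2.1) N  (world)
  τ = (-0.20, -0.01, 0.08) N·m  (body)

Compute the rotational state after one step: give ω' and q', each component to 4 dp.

ω' = (0.1573, 0.6708, 0.5989)
q' = (-0.0150, 0.9990, -0.0250, 0.0350)

angular accel α = (-1.4267, -0.2917, 0.9890)
new body rate ω' = (0.1573, 0.6708, 0.5989)
Hamilton product q⊗(0,ω) = (-0.3000000, 0.0000000, -0.5000000, 0.7000000)
q' = normalize(q + ½dt·q⊗(0,ω)) = (-0.0150, 0.9990, -0.0250, 0.0350)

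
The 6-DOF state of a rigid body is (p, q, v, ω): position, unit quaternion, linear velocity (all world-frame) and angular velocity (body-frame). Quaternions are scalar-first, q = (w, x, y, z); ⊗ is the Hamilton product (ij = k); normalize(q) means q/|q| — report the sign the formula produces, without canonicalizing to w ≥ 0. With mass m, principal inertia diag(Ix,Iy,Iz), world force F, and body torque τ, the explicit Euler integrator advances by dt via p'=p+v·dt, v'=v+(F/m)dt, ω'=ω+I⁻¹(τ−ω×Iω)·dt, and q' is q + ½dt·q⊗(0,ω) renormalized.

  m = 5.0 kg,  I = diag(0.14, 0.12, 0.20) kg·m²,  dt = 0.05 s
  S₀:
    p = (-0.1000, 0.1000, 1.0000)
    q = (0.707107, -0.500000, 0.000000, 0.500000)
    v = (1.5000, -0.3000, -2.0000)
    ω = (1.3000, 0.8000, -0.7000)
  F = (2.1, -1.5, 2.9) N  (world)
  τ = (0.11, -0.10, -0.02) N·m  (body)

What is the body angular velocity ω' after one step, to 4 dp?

ω' = (1.3553, 0.7356, -0.6998)

gyro term ω×Iω = (-0.0448, 0.0546, -0.0208)
α = I⁻¹(τ − ω×Iω) = (1.1057, -1.2883, 0.0040)
ω + α·dt = (1.3553, 0.7356, -0.6998)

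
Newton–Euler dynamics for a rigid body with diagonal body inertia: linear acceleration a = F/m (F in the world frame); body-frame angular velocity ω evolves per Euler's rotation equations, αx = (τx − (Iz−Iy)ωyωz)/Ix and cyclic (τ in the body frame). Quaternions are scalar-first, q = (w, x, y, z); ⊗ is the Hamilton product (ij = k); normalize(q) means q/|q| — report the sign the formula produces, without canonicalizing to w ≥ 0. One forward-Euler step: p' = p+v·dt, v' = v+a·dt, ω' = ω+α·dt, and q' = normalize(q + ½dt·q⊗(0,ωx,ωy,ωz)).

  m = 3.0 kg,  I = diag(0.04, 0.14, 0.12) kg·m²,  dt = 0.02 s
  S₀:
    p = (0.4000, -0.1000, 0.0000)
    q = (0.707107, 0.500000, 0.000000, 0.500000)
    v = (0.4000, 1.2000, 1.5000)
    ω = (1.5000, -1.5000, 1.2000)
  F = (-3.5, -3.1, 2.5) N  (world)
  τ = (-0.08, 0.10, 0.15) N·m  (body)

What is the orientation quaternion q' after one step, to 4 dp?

q' = (0.6934, 0.5180, -0.0091, 0.5008)

2q̇ = q⊗(0,ω) = (-1.3500000, 1.8106605, -0.9106605, 0.0985284)
q' = normalize(q + ½dt·q⊗(0,ω)) = (0.6934, 0.5180, -0.0091, 0.5008)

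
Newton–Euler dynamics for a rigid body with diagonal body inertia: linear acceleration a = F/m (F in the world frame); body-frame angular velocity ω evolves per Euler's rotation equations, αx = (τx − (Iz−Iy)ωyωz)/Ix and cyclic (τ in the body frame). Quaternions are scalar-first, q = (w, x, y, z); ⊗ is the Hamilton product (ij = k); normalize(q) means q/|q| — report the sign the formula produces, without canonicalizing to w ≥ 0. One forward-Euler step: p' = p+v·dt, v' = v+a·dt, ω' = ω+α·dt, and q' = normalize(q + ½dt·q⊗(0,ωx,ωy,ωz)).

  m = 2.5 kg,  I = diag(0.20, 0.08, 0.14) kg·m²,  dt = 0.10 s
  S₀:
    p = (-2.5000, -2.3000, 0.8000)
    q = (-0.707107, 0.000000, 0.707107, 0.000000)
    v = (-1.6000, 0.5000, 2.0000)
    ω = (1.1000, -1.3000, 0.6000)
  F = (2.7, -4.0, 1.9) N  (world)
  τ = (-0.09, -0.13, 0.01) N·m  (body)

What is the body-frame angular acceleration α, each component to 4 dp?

α = (-0.2160, -2.1200, -1.1543)

precession coupling ω×(Iω) = (-0.0468, 0.0396, 0.1716)
angular accel α = (-0.2160, -2.1200, -1.1543)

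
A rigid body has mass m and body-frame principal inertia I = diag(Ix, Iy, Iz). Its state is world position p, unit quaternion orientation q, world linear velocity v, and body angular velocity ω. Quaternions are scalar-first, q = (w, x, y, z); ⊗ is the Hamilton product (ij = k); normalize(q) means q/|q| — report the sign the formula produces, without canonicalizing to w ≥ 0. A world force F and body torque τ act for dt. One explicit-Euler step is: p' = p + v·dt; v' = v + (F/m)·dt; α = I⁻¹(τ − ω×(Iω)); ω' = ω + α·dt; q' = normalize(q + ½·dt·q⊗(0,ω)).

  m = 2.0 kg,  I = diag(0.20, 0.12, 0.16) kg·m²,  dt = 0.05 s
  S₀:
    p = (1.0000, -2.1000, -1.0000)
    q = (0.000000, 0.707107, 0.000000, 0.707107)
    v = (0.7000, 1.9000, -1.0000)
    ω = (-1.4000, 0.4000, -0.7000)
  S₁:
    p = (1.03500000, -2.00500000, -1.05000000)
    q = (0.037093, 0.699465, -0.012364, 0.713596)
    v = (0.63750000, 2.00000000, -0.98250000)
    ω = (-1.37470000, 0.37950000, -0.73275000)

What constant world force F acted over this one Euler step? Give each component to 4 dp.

F = (-2.5000, 4.0000, 0.7000)

Δv = v₁−v₀ = (-0.06250000, 0.10000000, 0.01750000)
F = m·Δv/dt = (-2.5000, 4.0000, 0.7000)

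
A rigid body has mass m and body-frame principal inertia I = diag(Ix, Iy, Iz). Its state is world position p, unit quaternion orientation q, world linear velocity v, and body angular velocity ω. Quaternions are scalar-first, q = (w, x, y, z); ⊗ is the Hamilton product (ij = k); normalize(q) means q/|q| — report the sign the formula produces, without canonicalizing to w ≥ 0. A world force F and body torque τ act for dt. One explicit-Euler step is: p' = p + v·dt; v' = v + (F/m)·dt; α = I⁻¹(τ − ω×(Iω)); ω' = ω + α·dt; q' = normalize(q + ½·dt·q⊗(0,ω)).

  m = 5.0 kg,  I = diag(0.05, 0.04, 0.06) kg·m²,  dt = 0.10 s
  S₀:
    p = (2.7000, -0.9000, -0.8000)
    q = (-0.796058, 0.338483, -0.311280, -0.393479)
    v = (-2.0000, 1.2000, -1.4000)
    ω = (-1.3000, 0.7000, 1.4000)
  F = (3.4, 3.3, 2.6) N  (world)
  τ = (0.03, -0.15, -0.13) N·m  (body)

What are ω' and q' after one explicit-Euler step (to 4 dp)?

angular accel α = (0.2080, -4.2050, -2.3183)
new body rate ω' = (-1.2792, 0.2795, 1.1682)
2q̇ = q⊗(0,ω) = (1.2087945, 0.8745187, -0.5195941, -1.2822071)
q + ½dt·q⊗(0,ω), renormalized = (-0.7318, 0.3802, -0.3355, -0.4552)

ω' = (-1.2792, 0.2795, 1.1682)
q' = (-0.7318, 0.3802, -0.3355, -0.4552)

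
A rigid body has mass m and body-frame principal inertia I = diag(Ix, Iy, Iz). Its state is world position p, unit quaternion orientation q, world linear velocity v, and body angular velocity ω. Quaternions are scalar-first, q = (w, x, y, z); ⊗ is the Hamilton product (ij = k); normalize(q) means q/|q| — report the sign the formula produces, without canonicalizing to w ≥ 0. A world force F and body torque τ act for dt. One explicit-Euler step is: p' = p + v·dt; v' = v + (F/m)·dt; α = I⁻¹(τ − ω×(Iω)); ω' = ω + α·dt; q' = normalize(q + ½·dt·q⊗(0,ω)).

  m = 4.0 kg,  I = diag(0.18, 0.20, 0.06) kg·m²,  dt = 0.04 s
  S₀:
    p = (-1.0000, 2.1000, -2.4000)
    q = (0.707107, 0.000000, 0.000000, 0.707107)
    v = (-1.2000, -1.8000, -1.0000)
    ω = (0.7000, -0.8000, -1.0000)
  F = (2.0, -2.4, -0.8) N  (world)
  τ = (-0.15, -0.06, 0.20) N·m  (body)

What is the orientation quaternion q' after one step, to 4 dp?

q' = (0.7209, 0.0212, -0.0014, 0.6927)

Hamilton product q⊗(0,ω) = (0.7071070, 1.0606605, -0.0707107, -0.7071070)
q + ½dt·q⊗(0,ω), renormalized = (0.7209, 0.0212, -0.0014, 0.6927)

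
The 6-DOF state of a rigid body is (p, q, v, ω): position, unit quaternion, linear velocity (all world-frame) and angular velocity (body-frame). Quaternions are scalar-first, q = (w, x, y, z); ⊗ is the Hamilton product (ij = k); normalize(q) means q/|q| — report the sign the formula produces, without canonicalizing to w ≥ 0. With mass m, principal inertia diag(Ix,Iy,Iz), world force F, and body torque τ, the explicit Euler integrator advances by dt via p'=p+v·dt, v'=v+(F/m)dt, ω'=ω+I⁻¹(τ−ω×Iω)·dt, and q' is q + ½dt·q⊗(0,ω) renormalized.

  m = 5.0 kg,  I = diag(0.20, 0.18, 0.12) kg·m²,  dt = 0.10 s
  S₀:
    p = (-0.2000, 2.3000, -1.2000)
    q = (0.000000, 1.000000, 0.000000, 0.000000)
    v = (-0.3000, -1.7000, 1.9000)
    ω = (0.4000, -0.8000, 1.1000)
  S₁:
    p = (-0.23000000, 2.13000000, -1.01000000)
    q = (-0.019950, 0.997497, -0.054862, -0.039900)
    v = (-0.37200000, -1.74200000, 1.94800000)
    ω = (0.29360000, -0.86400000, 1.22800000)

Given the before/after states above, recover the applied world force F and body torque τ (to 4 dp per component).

v₁ − v₀ = (-0.07200000, -0.04200000, 0.04800000)
F = m·Δv/dt = (-3.6000, -2.1000, 2.4000)
rate change Δω = (-0.10640000, -0.06400000, 0.12800000)
applied torque τ = (-0.1600, -0.0800, 0.1600)

F = (-3.6000, -2.1000, 2.4000)
τ = (-0.1600, -0.0800, 0.1600)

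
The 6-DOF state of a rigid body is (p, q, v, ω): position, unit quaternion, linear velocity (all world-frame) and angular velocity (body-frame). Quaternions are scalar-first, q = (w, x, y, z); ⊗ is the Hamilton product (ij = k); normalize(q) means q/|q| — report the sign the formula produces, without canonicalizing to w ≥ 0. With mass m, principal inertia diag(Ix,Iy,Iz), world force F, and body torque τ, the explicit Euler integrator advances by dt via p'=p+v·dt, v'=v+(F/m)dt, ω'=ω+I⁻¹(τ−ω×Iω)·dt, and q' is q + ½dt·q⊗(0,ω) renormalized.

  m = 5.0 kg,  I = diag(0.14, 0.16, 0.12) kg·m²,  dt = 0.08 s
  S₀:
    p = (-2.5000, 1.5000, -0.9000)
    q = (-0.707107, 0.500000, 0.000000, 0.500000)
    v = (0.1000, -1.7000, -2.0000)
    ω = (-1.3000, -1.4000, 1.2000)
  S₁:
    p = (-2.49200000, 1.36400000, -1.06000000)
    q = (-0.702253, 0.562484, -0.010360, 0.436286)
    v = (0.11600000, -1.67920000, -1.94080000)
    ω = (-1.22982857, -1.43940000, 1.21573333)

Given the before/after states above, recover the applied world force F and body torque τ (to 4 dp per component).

F = (1.0000, 1.3000, 3.7000)
τ = (0.1900, -0.1100, 0.0600)

velocity change Δv = (0.01600000, 0.02080000, 0.05920000)
m·(v₁−v₀)/dt = (1.0000, 1.3000, 3.7000)
rate change Δω = (0.07017143, -0.03940000, 0.01573333)
τ = I·(Δω/dt) + ω₀×(Iω₀) = (0.1900, -0.1100, 0.0600)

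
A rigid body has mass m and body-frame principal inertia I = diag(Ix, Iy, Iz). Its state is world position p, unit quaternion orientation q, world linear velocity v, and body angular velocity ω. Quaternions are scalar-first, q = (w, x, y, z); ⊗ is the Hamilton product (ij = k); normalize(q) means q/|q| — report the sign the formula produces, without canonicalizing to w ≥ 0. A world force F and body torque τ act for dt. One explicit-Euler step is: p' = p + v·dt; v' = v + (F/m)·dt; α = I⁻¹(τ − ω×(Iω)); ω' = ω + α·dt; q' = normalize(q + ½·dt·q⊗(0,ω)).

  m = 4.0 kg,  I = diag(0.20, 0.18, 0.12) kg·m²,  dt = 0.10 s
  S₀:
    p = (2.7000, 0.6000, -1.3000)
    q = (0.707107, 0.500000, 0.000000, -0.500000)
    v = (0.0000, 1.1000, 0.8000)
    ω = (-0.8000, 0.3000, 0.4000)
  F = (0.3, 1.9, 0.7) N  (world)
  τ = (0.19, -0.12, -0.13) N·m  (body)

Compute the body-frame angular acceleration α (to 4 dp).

α = (0.9860, -0.5244, -1.1233)

precession coupling ω×(Iω) = (-0.0072, -0.0256, 0.0048)
angular accel α = (0.9860, -0.5244, -1.1233)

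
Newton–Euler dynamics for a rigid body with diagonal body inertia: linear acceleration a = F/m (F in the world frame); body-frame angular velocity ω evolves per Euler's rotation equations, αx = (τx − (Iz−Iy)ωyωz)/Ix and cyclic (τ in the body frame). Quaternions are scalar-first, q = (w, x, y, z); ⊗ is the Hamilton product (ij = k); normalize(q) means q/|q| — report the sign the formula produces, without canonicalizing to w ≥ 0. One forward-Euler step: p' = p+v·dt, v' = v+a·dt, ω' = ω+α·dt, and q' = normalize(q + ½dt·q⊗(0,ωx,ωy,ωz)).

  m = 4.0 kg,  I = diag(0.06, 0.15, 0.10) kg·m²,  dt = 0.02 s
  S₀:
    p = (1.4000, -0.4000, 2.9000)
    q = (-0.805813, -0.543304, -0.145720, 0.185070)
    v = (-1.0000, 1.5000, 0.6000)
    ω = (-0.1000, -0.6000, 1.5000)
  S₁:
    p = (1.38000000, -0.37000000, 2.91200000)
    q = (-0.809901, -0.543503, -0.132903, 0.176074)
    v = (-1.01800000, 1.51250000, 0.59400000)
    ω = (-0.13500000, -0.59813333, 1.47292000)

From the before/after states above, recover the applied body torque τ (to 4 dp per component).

τ = (-0.0600, 0.0200, -0.1300)

rate change Δω = (-0.03500000, 0.00186667, -0.02708000)
precession coupling = (0.0450, 0.0060, 0.0054)
I·α + gyro = (-0.0600, 0.0200, -0.1300)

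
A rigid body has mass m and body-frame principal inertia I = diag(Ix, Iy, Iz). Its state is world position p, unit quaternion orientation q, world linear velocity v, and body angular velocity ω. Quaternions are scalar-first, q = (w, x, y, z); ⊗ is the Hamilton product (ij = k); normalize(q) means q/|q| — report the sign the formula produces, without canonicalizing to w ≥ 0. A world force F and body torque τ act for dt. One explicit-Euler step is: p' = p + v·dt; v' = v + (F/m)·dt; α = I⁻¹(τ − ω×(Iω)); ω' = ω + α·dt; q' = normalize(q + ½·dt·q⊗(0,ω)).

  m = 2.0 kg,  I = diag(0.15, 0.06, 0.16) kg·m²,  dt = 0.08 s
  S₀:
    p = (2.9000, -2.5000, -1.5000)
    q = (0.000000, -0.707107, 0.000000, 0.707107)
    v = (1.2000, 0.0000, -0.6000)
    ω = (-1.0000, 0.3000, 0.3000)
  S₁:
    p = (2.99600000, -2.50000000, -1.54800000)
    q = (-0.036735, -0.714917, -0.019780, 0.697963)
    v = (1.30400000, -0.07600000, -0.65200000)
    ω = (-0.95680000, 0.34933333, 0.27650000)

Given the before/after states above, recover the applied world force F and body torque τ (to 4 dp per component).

velocity change Δv = (0.10400000, -0.07600000, -0.05200000)
F = m·Δv/dt = (2.6000, -1.9000, -1.3000)
Δω = ω₁−ω₀ = (0.04320000, 0.04933333, -0.02350000)
precession coupling = (0.0090, 0.0030, 0.0270)
applied torque τ = (0.0900, 0.0400, -0.0200)

F = (2.6000, -1.9000, -1.3000)
τ = (0.0900, 0.0400, -0.0200)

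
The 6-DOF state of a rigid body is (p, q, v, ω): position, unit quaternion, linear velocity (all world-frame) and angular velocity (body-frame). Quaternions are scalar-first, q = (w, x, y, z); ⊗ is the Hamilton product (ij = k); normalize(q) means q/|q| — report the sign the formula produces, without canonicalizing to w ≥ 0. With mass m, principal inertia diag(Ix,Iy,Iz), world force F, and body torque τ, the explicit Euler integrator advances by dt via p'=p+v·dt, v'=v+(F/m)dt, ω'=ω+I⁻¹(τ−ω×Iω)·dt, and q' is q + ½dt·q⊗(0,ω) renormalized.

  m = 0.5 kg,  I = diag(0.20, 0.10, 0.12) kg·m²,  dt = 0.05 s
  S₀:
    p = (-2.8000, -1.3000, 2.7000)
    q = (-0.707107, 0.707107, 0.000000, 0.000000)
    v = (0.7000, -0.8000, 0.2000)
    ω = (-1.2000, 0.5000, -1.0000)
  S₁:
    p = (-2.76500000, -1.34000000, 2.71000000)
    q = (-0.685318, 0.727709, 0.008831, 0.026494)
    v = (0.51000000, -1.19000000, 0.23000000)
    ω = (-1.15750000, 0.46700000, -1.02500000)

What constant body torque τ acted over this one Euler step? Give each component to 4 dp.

Δω = ω₁−ω₀ = (0.04250000, -0.03300000, -0.02500000)
gyro term ω₀×Iω₀ = (-0.0100, 0.0960, 0.0600)
I·α + gyro = (0.1600, 0.0300, 0.0000)

τ = (0.1600, 0.0300, 0.0000)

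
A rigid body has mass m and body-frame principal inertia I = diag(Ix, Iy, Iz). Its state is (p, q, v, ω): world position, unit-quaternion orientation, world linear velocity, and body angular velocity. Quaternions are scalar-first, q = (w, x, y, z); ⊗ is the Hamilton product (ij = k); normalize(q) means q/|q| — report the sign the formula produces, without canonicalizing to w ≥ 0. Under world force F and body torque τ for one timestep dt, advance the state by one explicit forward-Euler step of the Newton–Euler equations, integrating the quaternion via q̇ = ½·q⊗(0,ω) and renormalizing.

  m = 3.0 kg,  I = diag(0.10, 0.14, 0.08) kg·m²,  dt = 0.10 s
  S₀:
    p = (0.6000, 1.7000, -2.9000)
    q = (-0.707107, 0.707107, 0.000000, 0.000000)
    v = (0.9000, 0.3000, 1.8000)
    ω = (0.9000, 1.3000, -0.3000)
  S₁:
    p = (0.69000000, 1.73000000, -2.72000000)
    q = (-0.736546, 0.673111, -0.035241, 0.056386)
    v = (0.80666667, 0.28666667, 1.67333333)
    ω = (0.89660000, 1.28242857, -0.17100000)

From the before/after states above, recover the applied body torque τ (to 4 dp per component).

τ = (0.0200, -0.0300, 0.1500)

ω₁ − ω₀ = (-0.00340000, -0.01757143, 0.12900000)
precession coupling = (0.0234, -0.0054, 0.0468)
applied torque τ = (0.0200, -0.0300, 0.1500)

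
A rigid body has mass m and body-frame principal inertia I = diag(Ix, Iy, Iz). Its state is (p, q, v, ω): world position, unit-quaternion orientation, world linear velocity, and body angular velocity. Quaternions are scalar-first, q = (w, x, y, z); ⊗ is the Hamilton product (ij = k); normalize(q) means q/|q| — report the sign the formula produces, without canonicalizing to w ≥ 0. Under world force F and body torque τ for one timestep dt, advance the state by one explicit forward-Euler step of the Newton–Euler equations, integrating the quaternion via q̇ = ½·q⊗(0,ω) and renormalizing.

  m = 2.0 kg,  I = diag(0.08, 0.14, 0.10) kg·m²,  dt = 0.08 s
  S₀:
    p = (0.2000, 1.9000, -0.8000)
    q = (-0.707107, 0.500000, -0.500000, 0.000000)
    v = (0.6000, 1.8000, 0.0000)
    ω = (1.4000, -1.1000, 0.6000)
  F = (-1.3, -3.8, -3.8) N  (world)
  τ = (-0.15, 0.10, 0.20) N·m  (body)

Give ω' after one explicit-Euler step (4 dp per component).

(τ − ω×Iω)/I = (-2.2050, 0.8343, 2.9240)
ω' = ω + α·dt = (1.2236, -1.0333, 0.8339)

ω' = (1.2236, -1.0333, 0.8339)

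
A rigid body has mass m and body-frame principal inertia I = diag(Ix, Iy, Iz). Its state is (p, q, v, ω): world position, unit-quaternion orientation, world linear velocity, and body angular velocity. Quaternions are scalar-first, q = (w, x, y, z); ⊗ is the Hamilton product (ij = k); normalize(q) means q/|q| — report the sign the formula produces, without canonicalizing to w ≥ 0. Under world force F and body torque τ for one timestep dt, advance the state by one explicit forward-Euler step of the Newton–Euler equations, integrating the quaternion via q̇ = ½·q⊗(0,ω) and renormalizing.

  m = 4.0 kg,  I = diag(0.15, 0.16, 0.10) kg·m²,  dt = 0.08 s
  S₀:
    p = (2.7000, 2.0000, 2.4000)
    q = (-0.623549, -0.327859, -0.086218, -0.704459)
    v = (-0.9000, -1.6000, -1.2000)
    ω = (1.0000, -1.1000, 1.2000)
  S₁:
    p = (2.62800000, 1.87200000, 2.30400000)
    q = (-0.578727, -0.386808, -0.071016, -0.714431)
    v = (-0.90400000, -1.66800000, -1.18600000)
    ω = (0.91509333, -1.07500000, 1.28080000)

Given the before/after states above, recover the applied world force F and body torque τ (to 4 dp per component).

F = (-0.2000, -3.4000, 0.7000)
τ = (-0.0800, 0.1100, 0.0900)

Δω = ω₁−ω₀ = (-0.08490667, 0.02500000, 0.08080000)
precession coupling = (0.0792, 0.0600, -0.0110)
τ = I·(Δω/dt) + ω₀×(Iω₀) = (-0.0800, 0.1100, 0.0900)
v₁ − v₀ = (-0.00400000, -0.06800000, 0.01400000)
m·(v₁−v₀)/dt = (-0.2000, -3.4000, 0.7000)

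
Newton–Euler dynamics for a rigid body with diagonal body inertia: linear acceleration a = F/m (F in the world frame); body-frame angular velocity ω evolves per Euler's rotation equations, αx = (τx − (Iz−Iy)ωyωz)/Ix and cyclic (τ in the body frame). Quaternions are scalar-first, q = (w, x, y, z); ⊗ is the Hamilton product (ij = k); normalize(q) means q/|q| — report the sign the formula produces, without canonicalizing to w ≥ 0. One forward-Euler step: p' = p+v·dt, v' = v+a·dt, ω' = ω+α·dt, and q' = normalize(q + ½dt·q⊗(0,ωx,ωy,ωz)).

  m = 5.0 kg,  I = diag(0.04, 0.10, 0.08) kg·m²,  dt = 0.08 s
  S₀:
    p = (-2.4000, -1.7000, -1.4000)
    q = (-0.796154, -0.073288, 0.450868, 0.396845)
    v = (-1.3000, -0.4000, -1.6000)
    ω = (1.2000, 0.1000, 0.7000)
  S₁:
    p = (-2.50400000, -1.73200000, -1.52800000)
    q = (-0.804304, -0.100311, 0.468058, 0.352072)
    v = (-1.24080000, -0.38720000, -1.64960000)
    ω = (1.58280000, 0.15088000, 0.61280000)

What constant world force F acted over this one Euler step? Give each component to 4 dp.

v₁ − v₀ = (0.05920000, 0.01280000, -0.04960000)
applied force F = (3.7000, 0.8000, -3.1000)

F = (3.7000, 0.8000, -3.1000)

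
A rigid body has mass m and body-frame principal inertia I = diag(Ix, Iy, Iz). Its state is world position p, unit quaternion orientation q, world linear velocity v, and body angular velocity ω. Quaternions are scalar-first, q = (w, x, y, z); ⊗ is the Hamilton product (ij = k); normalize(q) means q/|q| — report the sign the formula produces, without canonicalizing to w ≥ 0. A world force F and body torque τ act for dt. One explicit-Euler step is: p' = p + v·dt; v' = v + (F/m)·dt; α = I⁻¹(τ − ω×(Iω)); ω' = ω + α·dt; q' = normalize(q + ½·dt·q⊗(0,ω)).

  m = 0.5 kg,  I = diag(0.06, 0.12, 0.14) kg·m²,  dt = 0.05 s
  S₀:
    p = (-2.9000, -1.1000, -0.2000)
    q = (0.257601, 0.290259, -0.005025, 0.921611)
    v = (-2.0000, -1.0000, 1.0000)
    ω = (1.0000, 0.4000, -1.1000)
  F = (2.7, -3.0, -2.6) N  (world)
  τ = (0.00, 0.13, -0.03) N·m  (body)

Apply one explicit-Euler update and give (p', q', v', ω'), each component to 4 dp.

p' = (-3.0000, -1.1500, -0.1500)
q' = (0.2755, 0.2874, 0.0286, 0.9169)
v' = (-1.7300, -1.3000, 0.7400)
ω' = (1.0073, 0.4175, -1.1193)

angular accel α = (0.1467, 0.3500, -0.3857)
ω + α·dt = (1.0073, 0.4175, -1.1193)
Hamilton product q⊗(0,ω) = (0.7255231, -0.1055159, 1.3439363, -0.1622325)
q + ½dt·q⊗(0,ω), renormalized = (0.2755, 0.2874, 0.0286, 0.9169)
linear accel F/m = (5.4000, -6.0000, -5.2000)
p' = p + v·dt = (-3.0000, -1.1500, -0.1500)
v + (F/m)dt = (-1.7300, -1.3000, 0.7400)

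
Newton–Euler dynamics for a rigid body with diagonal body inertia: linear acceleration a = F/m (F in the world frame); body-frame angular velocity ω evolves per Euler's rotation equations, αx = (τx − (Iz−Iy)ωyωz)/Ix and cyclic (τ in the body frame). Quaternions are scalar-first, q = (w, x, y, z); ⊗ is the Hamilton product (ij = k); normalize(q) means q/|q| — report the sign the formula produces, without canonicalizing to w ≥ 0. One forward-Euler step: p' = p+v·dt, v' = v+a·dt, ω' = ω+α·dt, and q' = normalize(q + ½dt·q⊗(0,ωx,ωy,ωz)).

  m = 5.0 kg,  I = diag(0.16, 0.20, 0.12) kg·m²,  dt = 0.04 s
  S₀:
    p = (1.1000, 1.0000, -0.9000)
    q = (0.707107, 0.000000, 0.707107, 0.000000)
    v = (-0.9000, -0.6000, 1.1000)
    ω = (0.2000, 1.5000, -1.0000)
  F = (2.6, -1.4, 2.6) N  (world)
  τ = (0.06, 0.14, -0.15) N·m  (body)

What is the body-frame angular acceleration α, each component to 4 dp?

α = (-0.3750, 0.7400, -1.3500)

ω×(Iω) gyroscopic = (0.1200, -0.0080, 0.0120)
α = I⁻¹(τ − ω×Iω) = (-0.3750, 0.7400, -1.3500)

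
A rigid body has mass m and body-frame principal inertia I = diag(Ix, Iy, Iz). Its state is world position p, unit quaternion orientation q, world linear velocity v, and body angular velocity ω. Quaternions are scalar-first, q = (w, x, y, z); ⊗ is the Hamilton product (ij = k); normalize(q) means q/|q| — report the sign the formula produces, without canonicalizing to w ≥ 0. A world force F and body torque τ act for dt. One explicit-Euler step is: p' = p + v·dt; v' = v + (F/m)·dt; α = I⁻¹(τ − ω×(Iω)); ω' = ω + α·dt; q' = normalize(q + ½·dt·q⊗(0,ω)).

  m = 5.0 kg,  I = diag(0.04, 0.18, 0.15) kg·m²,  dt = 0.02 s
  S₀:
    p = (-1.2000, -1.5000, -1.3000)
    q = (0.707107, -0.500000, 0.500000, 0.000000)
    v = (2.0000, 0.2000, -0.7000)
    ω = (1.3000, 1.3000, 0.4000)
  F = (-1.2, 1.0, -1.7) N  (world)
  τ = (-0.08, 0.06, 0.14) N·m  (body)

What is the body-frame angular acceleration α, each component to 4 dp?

α = (-1.6100, 0.6511, -0.6440)

precession coupling ω×(Iω) = (-0.0156, -0.0572, 0.2366)
angular accel α = (-1.6100, 0.6511, -0.6440)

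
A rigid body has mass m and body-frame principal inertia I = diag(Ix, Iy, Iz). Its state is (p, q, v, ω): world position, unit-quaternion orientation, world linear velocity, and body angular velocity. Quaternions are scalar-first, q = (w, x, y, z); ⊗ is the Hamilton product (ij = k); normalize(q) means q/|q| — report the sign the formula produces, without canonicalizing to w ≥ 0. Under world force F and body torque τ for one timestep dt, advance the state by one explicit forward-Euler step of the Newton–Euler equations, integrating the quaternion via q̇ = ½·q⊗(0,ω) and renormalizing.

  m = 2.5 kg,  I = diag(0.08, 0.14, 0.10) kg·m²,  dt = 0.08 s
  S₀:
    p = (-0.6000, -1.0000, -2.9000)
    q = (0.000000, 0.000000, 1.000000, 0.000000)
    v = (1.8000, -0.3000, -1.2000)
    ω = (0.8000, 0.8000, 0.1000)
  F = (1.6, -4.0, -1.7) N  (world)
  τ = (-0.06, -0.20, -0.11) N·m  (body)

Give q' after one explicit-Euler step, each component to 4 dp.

q' = (-0.0320, 0.0040, 0.9990, -0.0320)

Hamilton product q⊗(0,ω) = (-0.8000000, 0.1000000, 0.0000000, -0.8000000)
q' = normalize(q + ½dt·q⊗(0,ω)) = (-0.0320, 0.0040, 0.9990, -0.0320)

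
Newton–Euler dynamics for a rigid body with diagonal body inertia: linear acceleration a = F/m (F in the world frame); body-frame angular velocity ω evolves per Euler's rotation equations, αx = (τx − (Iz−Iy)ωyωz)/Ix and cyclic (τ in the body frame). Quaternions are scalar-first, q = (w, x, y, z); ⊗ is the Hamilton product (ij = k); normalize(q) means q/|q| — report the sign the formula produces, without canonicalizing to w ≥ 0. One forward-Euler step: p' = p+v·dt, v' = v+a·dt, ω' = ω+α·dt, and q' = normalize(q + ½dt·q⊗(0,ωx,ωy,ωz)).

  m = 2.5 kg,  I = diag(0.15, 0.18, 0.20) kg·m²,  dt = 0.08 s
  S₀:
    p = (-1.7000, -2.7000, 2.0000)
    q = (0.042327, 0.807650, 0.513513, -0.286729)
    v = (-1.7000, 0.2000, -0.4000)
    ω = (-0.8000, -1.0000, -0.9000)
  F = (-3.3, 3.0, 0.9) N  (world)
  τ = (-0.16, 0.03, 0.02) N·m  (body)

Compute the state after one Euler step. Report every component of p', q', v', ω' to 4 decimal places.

precession coupling ω×(Iω) = (0.0180, -0.0360, 0.0240)
α = I⁻¹(τ − ω×Iω) = (-1.1867, 0.3667, -0.0200)
new body rate ω' = (-0.8949, -0.9707, -0.9016)
Hamilton product q⊗(0,ω) = (0.9015769, -0.7827523, 0.9139412, -0.4349339)
updated quaternion q' = (0.0782, 0.7748, 0.5490, -0.3035)
linear accel F/m = (-1.3200, 1.2000, 0.3600)
new position p' = (-1.8360, -2.6840, 1.9680)
v' = v + a·dt = (-1.8056, 0.2960, -0.3712)

p' = (-1.8360, -2.6840, 1.9680)
q' = (0.0782, 0.7748, 0.5490, -0.3035)
v' = (-1.8056, 0.2960, -0.3712)
ω' = (-0.8949, -0.9707, -0.9016)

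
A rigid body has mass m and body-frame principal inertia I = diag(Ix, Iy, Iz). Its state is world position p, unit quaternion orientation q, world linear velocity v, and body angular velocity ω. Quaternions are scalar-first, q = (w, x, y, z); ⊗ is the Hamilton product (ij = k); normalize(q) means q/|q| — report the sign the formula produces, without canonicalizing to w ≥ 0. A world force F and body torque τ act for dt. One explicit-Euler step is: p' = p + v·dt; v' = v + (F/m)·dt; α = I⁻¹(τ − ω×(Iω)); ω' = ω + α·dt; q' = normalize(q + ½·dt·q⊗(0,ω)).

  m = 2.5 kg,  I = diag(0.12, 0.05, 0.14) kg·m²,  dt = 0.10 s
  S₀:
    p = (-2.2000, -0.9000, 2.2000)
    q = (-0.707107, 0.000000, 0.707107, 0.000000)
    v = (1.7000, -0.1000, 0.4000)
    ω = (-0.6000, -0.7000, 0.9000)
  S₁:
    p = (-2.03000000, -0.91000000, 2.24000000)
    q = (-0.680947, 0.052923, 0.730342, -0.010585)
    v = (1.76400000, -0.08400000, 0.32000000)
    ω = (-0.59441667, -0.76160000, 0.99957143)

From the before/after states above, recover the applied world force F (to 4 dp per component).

F = (1.6000, 0.4000, -2.0000)

v₁ − v₀ = (0.06400000, 0.01600000, -0.08000000)
applied force F = (1.6000, 0.4000, -2.0000)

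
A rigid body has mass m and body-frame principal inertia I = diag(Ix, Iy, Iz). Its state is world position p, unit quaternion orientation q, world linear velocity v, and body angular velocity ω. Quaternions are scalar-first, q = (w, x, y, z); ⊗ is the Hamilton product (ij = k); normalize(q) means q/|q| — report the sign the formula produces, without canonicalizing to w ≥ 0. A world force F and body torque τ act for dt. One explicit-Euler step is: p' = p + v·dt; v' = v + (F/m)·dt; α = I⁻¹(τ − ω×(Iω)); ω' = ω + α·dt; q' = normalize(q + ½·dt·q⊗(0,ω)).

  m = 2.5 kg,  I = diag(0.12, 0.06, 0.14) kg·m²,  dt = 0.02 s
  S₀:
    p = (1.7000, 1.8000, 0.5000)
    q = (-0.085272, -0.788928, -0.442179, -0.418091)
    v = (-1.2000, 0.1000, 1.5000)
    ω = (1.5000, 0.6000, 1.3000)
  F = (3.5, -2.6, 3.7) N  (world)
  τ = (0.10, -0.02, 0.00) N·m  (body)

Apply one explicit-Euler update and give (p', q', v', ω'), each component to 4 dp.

a = F/m = (1.4000, -1.0400, 1.4800)
p + v·dt = (1.6760, 1.8020, 0.5300)
v' = v + a·dt = (-1.1720, 0.0792, 1.5296)
(τ − ω×Iω)/I = (0.3133, 0.3167, 0.3857)
ω + α·dt = (1.5063, 0.6063, 1.3077)
Hamilton product q⊗(0,ω) = (1.9922177, -0.4518861, 0.3473067, 0.0790581)
updated quaternion q' = (-0.0653, -0.7933, -0.4386, -0.4172)

p' = (1.6760, 1.8020, 0.5300)
q' = (-0.0653, -0.7933, -0.4386, -0.4172)
v' = (-1.1720, 0.0792, 1.5296)
ω' = (1.5063, 0.6063, 1.3077)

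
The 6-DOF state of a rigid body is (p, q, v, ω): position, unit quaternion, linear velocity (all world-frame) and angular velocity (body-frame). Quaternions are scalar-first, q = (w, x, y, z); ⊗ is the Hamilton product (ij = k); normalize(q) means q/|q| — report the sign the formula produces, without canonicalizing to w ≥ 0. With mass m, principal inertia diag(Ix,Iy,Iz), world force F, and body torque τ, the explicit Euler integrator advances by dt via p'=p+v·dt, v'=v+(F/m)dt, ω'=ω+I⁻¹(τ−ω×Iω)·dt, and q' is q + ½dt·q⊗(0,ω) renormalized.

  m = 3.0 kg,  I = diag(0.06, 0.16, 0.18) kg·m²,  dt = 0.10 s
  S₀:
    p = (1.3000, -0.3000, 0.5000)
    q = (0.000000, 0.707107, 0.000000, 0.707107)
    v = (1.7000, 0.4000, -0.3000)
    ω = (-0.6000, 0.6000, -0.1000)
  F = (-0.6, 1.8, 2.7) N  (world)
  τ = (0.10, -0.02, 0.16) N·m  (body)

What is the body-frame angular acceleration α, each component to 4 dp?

precession coupling ω×(Iω) = (-0.0012, -0.0072, -0.0360)
α = I⁻¹(τ − ω×Iω) = (1.6867, -0.0800, 1.0889)

α = (1.6867, -0.0800, 1.0889)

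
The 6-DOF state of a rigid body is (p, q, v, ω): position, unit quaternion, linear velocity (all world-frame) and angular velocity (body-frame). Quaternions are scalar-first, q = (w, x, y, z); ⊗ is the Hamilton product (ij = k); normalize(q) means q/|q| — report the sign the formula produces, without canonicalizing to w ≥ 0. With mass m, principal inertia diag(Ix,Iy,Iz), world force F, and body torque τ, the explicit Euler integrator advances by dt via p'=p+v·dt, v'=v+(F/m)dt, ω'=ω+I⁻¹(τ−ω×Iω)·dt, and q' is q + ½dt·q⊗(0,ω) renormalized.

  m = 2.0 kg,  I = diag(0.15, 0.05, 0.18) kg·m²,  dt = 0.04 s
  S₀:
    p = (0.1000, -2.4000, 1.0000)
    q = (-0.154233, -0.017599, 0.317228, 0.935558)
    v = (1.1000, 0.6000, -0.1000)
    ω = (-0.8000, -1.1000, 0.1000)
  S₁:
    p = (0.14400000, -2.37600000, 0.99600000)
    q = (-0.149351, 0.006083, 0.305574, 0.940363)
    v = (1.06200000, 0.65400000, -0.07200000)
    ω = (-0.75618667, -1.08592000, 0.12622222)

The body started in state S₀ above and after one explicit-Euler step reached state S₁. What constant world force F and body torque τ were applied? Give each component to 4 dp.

F = (-1.9000, 2.7000, 1.4000)
τ = (0.1500, 0.0200, 0.0300)

Δv = v₁−v₀ = (-0.03800000, 0.05400000, 0.02800000)
m·(v₁−v₀)/dt = (-1.9000, 2.7000, 1.4000)
Δω = ω₁−ω₀ = (0.04381333, 0.01408000, 0.02622222)
gyro term ω₀×Iω₀ = (-0.0143, 0.0024, -0.0880)
I·α + gyro = (0.1500, 0.0200, 0.0300)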